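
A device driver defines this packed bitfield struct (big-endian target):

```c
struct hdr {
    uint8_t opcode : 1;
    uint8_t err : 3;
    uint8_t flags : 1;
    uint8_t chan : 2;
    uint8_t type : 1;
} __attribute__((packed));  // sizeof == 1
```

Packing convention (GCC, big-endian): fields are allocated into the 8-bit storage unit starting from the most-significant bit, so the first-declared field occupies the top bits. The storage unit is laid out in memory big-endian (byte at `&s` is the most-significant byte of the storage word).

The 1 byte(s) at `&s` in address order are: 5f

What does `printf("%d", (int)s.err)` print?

5

[0]=0x5f (big-endian) → word 0x5f
opcode [7+:1] = (word>>7) & 0x1 = 0
err [4+:3] = (word>>4) & 0x7 = 5  ←
flags [3+:1] = (word>>3) & 0x1 = 1
chan [1+:2] = (word>>1) & 0x3 = 3
type [0+:1] = (word>>0) & 0x1 = 1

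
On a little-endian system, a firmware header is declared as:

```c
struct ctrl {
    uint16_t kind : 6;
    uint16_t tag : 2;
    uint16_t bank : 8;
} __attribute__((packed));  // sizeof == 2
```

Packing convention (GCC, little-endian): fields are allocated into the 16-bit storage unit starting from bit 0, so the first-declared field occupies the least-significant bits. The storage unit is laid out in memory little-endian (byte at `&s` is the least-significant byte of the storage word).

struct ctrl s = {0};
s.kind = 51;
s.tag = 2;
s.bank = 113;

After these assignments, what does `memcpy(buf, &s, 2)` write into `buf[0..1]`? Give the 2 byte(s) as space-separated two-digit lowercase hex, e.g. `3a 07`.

b3 71

kind (6b) val=51 bits=0x33 at bit 0: 0x0033
tag (2b) val=2 bits=0x2 at bit 6: 0x00b3
bank (8b) val=113 bits=0x71 at bit 8: 0x71b3
word = 0x71b3 → little-endian bytes:
  [0]=0xb3  [1]=0x71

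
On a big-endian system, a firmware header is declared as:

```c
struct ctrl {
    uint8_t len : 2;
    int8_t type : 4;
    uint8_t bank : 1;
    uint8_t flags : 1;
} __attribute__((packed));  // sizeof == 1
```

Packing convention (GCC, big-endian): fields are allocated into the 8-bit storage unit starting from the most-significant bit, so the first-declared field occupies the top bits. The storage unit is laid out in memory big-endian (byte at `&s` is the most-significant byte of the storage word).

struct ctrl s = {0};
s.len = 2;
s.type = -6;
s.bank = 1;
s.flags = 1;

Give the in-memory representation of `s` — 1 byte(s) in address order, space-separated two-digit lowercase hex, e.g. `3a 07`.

len:2 = 2 → 0x2 << 6 → word 0x80
type:4 = -6 → 0xa << 2 → word 0xa8
bank:1 = 1 → 0x1 << 1 → word 0xaa
flags:1 = 1 → 0x1 << 0 → word 0xab
word = 0xab → big-endian bytes:
  [0]=0xab

ab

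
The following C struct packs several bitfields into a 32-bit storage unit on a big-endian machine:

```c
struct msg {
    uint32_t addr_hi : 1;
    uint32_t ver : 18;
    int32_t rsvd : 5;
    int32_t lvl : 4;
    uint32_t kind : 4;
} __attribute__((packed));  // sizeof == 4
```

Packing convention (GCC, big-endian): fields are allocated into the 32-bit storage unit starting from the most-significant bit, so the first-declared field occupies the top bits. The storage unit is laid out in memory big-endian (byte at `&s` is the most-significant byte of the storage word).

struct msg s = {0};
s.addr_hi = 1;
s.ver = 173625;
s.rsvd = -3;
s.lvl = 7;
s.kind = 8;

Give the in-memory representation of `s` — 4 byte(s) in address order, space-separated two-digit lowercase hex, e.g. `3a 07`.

d4 c7 3d 78

addr_hi:1 = 1 → 0x1 << 31 → word 0x80000000
ver:18 = 173625 → 0x2a639 << 13 → word 0xd4c72000
rsvd:5 = -3 → 0x1d << 8 → word 0xd4c73d00
lvl:4 = 7 → 0x7 << 4 → word 0xd4c73d70
kind:4 = 8 → 0x8 << 0 → word 0xd4c73d78
word = 0xd4c73d78 → big-endian bytes:
  [0]=0xd4  [1]=0xc7  [2]=0x3d  [3]=0x78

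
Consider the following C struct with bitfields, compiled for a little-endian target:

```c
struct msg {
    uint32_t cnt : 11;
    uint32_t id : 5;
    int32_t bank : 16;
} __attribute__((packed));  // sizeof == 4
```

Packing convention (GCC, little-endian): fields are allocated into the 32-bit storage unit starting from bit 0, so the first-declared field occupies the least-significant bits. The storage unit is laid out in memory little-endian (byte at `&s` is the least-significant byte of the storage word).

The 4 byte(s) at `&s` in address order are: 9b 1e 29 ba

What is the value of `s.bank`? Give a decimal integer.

[0]=0x9b [1]=0x1e [2]=0x29 [3]=0xba (little-endian) → word 0xba291e9b
cnt [0+:11] = (word>>0) & 0x7ff = 1691
id [11+:5] = (word>>11) & 0x1f = 3
bank [16+:16] = (word>>16) & 0xffff = 47657  ←
bank signed 16b, MSB=1: 47657 - 65536 = -17879

-17879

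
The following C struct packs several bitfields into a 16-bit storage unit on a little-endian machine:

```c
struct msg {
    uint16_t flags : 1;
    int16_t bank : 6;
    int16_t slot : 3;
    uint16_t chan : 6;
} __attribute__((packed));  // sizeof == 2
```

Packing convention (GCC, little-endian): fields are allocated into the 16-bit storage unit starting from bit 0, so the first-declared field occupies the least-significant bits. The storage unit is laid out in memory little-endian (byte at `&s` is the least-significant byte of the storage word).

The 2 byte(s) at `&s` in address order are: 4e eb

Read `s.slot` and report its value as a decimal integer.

-2

[0]=0x4e [1]=0xeb (little-endian) → word 0xeb4e
flags [0+:1] = (word>>0) & 0x1 = 0
bank [1+:6] = (word>>1) & 0x3f = 39
slot [7+:3] = (word>>7) & 0x7 = 6  ←
chan [10+:6] = (word>>10) & 0x3f = 58
slot signed 3b, MSB=1: 6 - 8 = -2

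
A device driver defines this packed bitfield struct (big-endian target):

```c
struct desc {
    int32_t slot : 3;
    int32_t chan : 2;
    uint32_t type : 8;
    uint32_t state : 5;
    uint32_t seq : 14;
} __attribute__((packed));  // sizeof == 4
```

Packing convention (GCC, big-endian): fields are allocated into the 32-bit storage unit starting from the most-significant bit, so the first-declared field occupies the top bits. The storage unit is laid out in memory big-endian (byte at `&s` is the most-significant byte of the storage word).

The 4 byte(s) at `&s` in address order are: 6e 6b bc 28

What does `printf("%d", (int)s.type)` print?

[0]=0x6e [1]=0x6b [2]=0xbc [3]=0x28 (big-endian) → word 0x6e6bbc28
slot [29+:3] = (word>>29) & 0x7 = 3
chan [27+:2] = (word>>27) & 0x3 = 1
type [19+:8] = (word>>19) & 0xff = 205  ←
state [14+:5] = (word>>14) & 0x1f = 14
seq [0+:14] = (word>>0) & 0x3fff = 15400

205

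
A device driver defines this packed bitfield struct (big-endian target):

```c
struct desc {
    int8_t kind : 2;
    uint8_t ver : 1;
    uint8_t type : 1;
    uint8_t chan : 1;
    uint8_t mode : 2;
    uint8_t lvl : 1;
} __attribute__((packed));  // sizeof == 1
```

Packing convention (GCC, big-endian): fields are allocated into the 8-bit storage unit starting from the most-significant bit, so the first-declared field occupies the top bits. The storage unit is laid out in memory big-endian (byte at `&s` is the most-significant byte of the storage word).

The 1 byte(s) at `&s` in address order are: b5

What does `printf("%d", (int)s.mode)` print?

2

[0]=0xb5 (big-endian) → word 0xb5
kind [6+:2] = (word>>6) & 0x3 = 2
ver [5+:1] = (word>>5) & 0x1 = 1
type [4+:1] = (word>>4) & 0x1 = 1
chan [3+:1] = (word>>3) & 0x1 = 0
mode [1+:2] = (word>>1) & 0x3 = 2  ←
lvl [0+:1] = (word>>0) & 0x1 = 1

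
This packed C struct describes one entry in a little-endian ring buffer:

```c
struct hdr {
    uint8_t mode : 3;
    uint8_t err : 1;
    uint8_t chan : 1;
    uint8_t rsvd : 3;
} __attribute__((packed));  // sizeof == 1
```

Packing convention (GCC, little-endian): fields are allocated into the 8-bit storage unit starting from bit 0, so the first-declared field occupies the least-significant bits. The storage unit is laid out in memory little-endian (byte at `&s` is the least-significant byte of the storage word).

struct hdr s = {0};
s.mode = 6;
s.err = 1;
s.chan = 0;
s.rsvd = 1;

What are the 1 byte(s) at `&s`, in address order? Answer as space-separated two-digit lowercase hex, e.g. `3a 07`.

2e

mode:3 = 6 → 0x6 << 0 → word 0x06
err:1 = 1 → 0x1 << 3 → word 0x0e
chan:1 = 0 → 0x0 << 4 → word 0x0e
rsvd:3 = 1 → 0x1 << 5 → word 0x2e
word = 0x2e → little-endian bytes:
  [0]=0x2e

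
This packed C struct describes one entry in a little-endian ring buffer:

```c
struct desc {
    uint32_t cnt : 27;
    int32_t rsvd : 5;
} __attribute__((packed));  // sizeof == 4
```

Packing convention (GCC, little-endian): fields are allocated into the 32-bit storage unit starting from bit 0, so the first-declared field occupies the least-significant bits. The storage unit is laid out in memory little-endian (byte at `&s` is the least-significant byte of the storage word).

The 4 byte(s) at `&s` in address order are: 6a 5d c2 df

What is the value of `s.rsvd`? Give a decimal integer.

[0]=0x6a [1]=0x5d [2]=0xc2 [3]=0xdf (little-endian) → word 0xdfc25d6a
cnt [0+:27] = (word>>0) & 0x7ffffff = 130178410
rsvd [27+:5] = (word>>27) & 0x1f = 27  ←
rsvd signed 5b, MSB=1: 27 - 32 = -5

-5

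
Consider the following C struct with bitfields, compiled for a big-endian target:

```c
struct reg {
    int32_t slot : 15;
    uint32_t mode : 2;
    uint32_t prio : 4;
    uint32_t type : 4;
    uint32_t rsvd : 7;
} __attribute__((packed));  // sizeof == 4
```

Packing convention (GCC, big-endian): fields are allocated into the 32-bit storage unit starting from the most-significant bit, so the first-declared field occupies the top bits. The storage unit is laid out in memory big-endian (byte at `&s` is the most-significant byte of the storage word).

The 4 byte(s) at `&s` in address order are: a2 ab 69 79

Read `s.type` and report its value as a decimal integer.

2

[0]=0xa2 [1]=0xab [2]=0x69 [3]=0x79 (big-endian) → word 0xa2ab6979
slot:15 @ bit 17 → (0xa2ab6979>>17)&0x7fff = 0x5155
mode:2 @ bit 15 → (0xa2ab6979>>15)&0x3 = 0x2
prio:4 @ bit 11 → (0xa2ab6979>>11)&0xf = 0xd
type:4 @ bit 7 → (0xa2ab6979>>7)&0xf = 0x2  ←
rsvd:7 @ bit 0 → (0xa2ab6979>>0)&0x7f = 0x79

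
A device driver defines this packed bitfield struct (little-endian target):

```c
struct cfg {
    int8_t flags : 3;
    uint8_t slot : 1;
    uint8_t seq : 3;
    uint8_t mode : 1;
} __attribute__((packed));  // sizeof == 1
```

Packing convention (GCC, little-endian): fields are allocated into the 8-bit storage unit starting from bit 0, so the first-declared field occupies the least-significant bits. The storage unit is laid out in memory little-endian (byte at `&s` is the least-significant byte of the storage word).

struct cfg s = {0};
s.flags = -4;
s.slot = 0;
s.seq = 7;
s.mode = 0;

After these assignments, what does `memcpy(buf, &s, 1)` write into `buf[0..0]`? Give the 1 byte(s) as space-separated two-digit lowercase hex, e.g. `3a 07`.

flags:3 = -4 → 0x4 << 0 → word 0x04
slot:1 = 0 → 0x0 << 3 → word 0x04
seq:3 = 7 → 0x7 << 4 → word 0x74
mode:1 = 0 → 0x0 << 7 → word 0x74
word = 0x74 → little-endian bytes:
  [0]=0x74

74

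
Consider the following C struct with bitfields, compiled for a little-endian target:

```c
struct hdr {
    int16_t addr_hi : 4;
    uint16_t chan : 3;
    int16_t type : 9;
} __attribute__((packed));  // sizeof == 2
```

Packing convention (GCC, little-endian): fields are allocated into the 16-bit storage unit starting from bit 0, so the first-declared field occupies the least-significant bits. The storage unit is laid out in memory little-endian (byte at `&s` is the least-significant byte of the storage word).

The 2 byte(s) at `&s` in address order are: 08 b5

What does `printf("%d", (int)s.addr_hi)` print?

-8

[0]=0x08 [1]=0xb5 (little-endian) → word 0xb508
addr_hi [0+:4] = (word>>0) & 0xf = 8  ←
chan [4+:3] = (word>>4) & 0x7 = 0
type [7+:9] = (word>>7) & 0x1ff = 362
addr_hi signed 4b, MSB=1: 8 - 16 = -8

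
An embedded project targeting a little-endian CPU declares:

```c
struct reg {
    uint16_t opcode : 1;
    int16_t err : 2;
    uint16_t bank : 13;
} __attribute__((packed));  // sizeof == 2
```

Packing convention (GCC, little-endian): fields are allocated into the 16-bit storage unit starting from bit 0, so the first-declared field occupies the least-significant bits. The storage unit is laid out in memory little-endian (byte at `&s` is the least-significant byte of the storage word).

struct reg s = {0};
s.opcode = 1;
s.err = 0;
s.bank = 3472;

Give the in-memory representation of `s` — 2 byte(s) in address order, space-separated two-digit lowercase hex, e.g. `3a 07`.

81 6c

[0+:1] opcode=1 & 0x1 = 0x1; word=0x0001
[1+:2] err=0 & 0x3 = 0x0; word=0x0001
[3+:13] bank=3472 & 0x1fff = 0xd90; word=0x6c81
word = 0x6c81 → little-endian bytes:
  [0]=0x81  [1]=0x6c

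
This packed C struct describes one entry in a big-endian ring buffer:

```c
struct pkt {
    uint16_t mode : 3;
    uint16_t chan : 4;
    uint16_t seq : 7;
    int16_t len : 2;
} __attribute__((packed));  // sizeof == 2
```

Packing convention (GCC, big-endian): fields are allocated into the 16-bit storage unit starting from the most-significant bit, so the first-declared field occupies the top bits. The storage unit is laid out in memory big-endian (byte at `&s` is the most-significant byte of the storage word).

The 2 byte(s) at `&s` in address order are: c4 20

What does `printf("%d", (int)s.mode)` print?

6

[0]=0xc4 [1]=0x20 (big-endian) → word 0xc420
mode [13+:3] = (word>>13) & 0x7 = 6  ←
chan [9+:4] = (word>>9) & 0xf = 2
seq [2+:7] = (word>>2) & 0x7f = 8
len [0+:2] = (word>>0) & 0x3 = 0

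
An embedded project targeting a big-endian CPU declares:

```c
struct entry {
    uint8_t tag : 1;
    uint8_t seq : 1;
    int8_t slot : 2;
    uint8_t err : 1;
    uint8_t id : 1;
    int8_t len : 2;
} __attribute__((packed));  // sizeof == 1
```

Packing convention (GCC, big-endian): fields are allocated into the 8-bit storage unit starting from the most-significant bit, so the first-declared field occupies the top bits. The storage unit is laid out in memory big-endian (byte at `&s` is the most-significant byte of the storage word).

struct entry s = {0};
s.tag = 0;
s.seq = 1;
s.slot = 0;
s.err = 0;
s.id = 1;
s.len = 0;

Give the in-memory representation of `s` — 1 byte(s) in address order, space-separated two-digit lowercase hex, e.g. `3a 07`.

tag:1 = 0 → 0x0 << 7 → word 0x00
seq:1 = 1 → 0x1 << 6 → word 0x40
slot:2 = 0 → 0x0 << 4 → word 0x40
err:1 = 0 → 0x0 << 3 → word 0x40
id:1 = 1 → 0x1 << 2 → word 0x44
len:2 = 0 → 0x0 << 0 → word 0x44
word = 0x44 → big-endian bytes:
  [0]=0x44

44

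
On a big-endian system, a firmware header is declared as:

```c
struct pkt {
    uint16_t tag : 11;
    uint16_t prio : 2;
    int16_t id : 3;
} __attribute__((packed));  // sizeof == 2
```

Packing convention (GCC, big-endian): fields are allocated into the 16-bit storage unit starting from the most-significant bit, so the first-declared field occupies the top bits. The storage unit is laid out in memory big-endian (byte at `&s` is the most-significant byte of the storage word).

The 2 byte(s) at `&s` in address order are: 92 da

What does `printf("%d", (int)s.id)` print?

2

[0]=0x92 [1]=0xda (big-endian) → word 0x92da
tag:11 @ bit 5 → (0x92da>>5)&0x7ff = 0x496
prio:2 @ bit 3 → (0x92da>>3)&0x3 = 0x3
id:3 @ bit 0 → (0x92da>>0)&0x7 = 0x2  ←
id signed 3b, MSB=0: value = 2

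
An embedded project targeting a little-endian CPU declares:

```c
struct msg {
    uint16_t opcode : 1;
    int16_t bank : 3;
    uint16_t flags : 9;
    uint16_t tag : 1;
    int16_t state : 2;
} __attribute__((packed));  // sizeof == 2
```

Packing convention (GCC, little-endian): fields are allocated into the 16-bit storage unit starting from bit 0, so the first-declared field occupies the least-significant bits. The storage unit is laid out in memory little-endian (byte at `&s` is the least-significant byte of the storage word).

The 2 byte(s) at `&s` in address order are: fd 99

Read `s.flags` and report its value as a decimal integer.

415

[0]=0xfd [1]=0x99 (little-endian) → word 0x99fd
opcode:1 @ bit 0 → (0x99fd>>0)&0x1 = 0x1
bank:3 @ bit 1 → (0x99fd>>1)&0x7 = 0x6
flags:9 @ bit 4 → (0x99fd>>4)&0x1ff = 0x19f  ←
tag:1 @ bit 13 → (0x99fd>>13)&0x1 = 0x0
state:2 @ bit 14 → (0x99fd>>14)&0x3 = 0x2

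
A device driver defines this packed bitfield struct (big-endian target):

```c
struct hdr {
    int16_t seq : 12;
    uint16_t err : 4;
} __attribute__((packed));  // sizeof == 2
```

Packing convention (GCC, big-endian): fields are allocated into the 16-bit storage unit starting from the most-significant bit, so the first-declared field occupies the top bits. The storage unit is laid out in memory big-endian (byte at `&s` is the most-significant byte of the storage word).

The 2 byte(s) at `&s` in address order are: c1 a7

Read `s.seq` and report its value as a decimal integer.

[0]=0xc1 [1]=0xa7 (big-endian) → word 0xc1a7
seq:12 @ bit 4 → (0xc1a7>>4)&0xfff = 0xc1a  ←
err:4 @ bit 0 → (0xc1a7>>0)&0xf = 0x7
seq signed 12b, MSB=1: 3098 - 4096 = -998

-998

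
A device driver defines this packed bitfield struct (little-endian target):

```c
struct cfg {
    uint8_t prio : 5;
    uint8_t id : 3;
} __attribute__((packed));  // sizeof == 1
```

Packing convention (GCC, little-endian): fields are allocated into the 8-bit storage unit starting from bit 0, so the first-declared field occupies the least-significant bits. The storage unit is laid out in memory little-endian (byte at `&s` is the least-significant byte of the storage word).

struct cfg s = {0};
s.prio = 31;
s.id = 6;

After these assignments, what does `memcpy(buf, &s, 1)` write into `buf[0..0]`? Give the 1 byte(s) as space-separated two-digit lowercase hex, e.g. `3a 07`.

[0+:5] prio=31 & 0x1f = 0x1f; word=0x1f
[5+:3] id=6 & 0x7 = 0x6; word=0xdf
word = 0xdf → little-endian bytes:
  [0]=0xdf

df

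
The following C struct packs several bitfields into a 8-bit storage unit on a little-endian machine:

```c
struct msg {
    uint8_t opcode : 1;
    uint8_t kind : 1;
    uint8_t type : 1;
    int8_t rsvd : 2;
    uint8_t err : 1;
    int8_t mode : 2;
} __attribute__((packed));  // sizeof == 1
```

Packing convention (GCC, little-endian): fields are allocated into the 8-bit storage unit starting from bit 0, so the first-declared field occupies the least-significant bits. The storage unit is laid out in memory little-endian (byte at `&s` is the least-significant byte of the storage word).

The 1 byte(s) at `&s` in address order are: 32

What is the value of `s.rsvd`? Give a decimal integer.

-2

[0]=0x32 (little-endian) → word 0x32
opcode:1 @ bit 0 → (0x32>>0)&0x1 = 0x0
kind:1 @ bit 1 → (0x32>>1)&0x1 = 0x1
type:1 @ bit 2 → (0x32>>2)&0x1 = 0x0
rsvd:2 @ bit 3 → (0x32>>3)&0x3 = 0x2  ←
err:1 @ bit 5 → (0x32>>5)&0x1 = 0x1
mode:2 @ bit 6 → (0x32>>6)&0x3 = 0x0
rsvd signed 2b, MSB=1: 2 - 4 = -2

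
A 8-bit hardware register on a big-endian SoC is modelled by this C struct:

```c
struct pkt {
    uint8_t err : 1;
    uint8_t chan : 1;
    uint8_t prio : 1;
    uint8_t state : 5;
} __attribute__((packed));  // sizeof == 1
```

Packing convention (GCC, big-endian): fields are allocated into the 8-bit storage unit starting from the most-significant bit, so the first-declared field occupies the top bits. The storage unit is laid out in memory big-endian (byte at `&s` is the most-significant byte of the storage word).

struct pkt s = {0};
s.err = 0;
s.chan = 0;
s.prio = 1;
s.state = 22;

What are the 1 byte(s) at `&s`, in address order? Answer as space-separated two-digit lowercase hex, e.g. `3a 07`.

36

err:1 = 0 → 0x0 << 7 → word 0x00
chan:1 = 0 → 0x0 << 6 → word 0x00
prio:1 = 1 → 0x1 << 5 → word 0x20
state:5 = 22 → 0x16 << 0 → word 0x36
word = 0x36 → big-endian bytes:
  [0]=0x36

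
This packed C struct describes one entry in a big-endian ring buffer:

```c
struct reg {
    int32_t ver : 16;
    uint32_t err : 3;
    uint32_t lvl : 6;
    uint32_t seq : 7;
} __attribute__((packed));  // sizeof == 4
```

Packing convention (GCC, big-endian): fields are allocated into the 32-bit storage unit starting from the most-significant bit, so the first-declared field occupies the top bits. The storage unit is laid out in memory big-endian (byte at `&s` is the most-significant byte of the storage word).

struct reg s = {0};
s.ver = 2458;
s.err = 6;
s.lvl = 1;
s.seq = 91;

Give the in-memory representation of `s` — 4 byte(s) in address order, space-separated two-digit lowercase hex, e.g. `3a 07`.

ver:16 = 2458 → 0x99a << 16 → word 0x099a0000
err:3 = 6 → 0x6 << 13 → word 0x099ac000
lvl:6 = 1 → 0x1 << 7 → word 0x099ac080
seq:7 = 91 → 0x5b << 0 → word 0x099ac0db
word = 0x099ac0db → big-endian bytes:
  [0]=0x09  [1]=0x9a  [2]=0xc0  [3]=0xdb

09 9a c0 db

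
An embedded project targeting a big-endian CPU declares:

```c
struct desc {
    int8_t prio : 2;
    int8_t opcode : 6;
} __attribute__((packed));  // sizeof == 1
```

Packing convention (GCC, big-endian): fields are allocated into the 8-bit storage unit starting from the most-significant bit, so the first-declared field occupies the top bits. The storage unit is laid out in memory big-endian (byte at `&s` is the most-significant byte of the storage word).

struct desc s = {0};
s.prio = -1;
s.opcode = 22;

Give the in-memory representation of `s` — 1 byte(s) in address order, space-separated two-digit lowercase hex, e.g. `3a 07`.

[6+:2] prio=-1 & 0x3 = 0x3; word=0xc0
[0+:6] opcode=22 & 0x3f = 0x16; word=0xd6
word = 0xd6 → big-endian bytes:
  [0]=0xd6

d6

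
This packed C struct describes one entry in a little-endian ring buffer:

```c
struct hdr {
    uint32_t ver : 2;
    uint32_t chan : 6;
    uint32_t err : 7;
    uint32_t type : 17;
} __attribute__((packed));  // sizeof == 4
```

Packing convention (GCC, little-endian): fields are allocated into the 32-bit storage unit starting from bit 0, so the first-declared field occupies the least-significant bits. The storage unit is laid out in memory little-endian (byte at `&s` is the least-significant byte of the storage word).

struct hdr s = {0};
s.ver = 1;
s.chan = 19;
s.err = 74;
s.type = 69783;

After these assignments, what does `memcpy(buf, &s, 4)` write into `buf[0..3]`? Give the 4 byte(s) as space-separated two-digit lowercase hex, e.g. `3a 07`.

ver (2b) val=1 bits=0x1 at bit 0: 0x00000001
chan (6b) val=19 bits=0x13 at bit 2: 0x0000004d
err (7b) val=74 bits=0x4a at bit 8: 0x00004a4d
type (17b) val=69783 bits=0x11097 at bit 15: 0x884bca4d
word = 0x884bca4d → little-endian bytes:
  [0]=0x4d  [1]=0xca  [2]=0x4b  [3]=0x88

4d ca 4b 88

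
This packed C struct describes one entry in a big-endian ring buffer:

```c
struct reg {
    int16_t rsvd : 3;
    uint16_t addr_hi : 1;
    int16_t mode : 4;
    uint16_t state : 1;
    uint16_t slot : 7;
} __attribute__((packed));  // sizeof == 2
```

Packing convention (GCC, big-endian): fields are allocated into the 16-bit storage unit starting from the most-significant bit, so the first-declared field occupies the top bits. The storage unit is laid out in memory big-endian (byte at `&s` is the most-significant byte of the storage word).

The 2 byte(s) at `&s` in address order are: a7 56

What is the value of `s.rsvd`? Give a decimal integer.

-3

[0]=0xa7 [1]=0x56 (big-endian) → word 0xa756
rsvd [13+:3] = (word>>13) & 0x7 = 5  ←
addr_hi [12+:1] = (word>>12) & 0x1 = 0
mode [8+:4] = (word>>8) & 0xf = 7
state [7+:1] = (word>>7) & 0x1 = 0
slot [0+:7] = (word>>0) & 0x7f = 86
rsvd signed 3b, MSB=1: 5 - 8 = -3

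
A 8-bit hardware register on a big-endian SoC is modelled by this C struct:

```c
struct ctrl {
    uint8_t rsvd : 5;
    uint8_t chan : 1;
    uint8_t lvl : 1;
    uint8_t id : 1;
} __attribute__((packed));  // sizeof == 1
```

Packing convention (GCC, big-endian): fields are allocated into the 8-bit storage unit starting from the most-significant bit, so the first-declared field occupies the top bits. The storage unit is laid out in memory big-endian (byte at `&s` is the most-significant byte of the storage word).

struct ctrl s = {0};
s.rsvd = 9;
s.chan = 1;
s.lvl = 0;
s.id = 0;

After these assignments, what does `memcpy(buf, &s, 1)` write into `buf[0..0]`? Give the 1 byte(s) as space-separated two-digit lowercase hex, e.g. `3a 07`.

rsvd:5 = 9 → 0x9 << 3 → word 0x48
chan:1 = 1 → 0x1 << 2 → word 0x4c
lvl:1 = 0 → 0x0 << 1 → word 0x4c
id:1 = 0 → 0x0 << 0 → word 0x4c
word = 0x4c → big-endian bytes:
  [0]=0x4c

4c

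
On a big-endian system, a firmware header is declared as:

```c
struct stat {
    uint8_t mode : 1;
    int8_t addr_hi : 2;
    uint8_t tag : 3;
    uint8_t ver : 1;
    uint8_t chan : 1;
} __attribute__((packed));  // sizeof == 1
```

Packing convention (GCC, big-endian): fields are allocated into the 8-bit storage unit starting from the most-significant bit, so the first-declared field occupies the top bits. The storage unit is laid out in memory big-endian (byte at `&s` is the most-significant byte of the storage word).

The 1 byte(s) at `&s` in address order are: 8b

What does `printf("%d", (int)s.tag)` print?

2

[0]=0x8b (big-endian) → word 0x8b
mode:1 @ bit 7 → (0x8b>>7)&0x1 = 0x1
addr_hi:2 @ bit 5 → (0x8b>>5)&0x3 = 0x0
tag:3 @ bit 2 → (0x8b>>2)&0x7 = 0x2  ←
ver:1 @ bit 1 → (0x8b>>1)&0x1 = 0x1
chan:1 @ bit 0 → (0x8b>>0)&0x1 = 0x1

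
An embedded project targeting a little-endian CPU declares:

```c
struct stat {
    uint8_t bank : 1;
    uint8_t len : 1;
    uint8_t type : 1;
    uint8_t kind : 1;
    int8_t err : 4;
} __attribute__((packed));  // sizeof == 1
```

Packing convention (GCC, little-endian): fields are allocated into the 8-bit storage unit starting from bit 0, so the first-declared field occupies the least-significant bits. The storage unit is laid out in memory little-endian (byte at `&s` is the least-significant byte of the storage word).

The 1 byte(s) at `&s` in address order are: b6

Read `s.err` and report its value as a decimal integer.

[0]=0xb6 (little-endian) → word 0xb6
bank:1 @ bit 0 → (0xb6>>0)&0x1 = 0x0
len:1 @ bit 1 → (0xb6>>1)&0x1 = 0x1
type:1 @ bit 2 → (0xb6>>2)&0x1 = 0x1
kind:1 @ bit 3 → (0xb6>>3)&0x1 = 0x0
err:4 @ bit 4 → (0xb6>>4)&0xf = 0xb  ←
err signed 4b, MSB=1: 11 - 16 = -5

-5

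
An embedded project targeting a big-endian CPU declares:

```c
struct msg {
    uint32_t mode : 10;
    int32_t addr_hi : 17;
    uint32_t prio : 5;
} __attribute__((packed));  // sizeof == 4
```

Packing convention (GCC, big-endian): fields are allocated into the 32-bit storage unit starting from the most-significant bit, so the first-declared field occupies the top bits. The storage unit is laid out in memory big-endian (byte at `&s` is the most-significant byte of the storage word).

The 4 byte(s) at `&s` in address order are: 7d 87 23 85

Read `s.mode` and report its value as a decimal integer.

502

[0]=0x7d [1]=0x87 [2]=0x23 [3]=0x85 (big-endian) → word 0x7d872385
mode:10 @ bit 22 → (0x7d872385>>22)&0x3ff = 0x1f6  ←
addr_hi:17 @ bit 5 → (0x7d872385>>5)&0x1ffff = 0x391c
prio:5 @ bit 0 → (0x7d872385>>0)&0x1f = 0x5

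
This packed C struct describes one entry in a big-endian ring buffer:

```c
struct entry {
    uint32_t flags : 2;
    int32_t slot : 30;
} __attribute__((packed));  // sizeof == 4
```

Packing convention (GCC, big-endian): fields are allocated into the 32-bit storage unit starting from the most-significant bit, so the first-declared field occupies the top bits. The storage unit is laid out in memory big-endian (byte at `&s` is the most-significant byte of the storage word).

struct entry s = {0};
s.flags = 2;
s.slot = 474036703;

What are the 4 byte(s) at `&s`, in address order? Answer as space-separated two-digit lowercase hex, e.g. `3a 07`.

flags (2b) val=2 bits=0x2 at bit 30: 0x80000000
slot (30b) val=474036703 bits=0x1c4139df at bit 0: 0x9c4139df
word = 0x9c4139df → big-endian bytes:
  [0]=0x9c  [1]=0x41  [2]=0x39  [3]=0xdf

9c 41 39 df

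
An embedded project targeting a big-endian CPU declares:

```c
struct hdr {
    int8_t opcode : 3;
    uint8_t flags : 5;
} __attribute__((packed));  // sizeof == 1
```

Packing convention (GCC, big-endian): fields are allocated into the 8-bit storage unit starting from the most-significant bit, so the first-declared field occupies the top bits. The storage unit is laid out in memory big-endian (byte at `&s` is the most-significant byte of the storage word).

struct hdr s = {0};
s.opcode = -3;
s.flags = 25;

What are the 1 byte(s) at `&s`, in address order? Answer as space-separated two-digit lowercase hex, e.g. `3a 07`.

b9

opcode:3 = -3 → 0x5 << 5 → word 0xa0
flags:5 = 25 → 0x19 << 0 → word 0xb9
word = 0xb9 → big-endian bytes:
  [0]=0xb9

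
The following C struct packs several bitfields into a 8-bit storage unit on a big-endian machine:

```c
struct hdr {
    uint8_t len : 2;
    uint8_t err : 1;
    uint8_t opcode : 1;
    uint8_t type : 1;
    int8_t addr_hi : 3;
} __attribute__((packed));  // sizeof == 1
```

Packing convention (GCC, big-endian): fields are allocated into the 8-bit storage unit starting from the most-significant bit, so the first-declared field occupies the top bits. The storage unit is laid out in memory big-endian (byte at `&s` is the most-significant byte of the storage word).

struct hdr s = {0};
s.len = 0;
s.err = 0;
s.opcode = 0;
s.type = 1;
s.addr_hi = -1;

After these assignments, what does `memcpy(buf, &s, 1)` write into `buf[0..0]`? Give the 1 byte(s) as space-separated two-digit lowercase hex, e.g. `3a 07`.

len (2b) val=0 bits=0x0 at bit 6: 0x00
err (1b) val=0 bits=0x0 at bit 5: 0x00
opcode (1b) val=0 bits=0x0 at bit 4: 0x00
type (1b) val=1 bits=0x1 at bit 3: 0x08
addr_hi (3b) val=-1 bits=0x7 at bit 0: 0x0f
word = 0x0f → big-endian bytes:
  [0]=0x0f

0f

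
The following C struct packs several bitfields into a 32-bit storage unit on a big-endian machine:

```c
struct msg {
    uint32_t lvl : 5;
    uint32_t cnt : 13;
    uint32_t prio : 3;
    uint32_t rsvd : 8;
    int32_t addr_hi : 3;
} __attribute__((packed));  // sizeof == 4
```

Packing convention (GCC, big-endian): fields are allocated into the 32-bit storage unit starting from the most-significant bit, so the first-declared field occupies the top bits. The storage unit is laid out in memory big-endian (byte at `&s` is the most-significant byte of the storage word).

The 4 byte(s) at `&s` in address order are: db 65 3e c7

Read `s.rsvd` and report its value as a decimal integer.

[0]=0xdb [1]=0x65 [2]=0x3e [3]=0xc7 (big-endian) → word 0xdb653ec7
lvl:5 @ bit 27 → (0xdb653ec7>>27)&0x1f = 0x1b
cnt:13 @ bit 14 → (0xdb653ec7>>14)&0x1fff = 0xd94
prio:3 @ bit 11 → (0xdb653ec7>>11)&0x7 = 0x7
rsvd:8 @ bit 3 → (0xdb653ec7>>3)&0xff = 0xd8  ←
addr_hi:3 @ bit 0 → (0xdb653ec7>>0)&0x7 = 0x7

216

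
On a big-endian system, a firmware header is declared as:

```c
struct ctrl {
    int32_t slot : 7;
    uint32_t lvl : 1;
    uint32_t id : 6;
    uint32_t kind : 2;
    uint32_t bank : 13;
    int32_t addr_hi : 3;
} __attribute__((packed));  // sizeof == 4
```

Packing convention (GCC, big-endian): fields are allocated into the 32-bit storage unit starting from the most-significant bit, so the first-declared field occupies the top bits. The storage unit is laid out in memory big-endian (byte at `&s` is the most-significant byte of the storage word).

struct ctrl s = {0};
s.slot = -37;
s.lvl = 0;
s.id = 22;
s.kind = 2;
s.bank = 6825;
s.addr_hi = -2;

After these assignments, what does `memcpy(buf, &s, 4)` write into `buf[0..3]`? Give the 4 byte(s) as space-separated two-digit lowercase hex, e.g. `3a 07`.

b6 5a d5 4e

slot (7b) val=-37 bits=0x5b at bit 25: 0xb6000000
lvl (1b) val=0 bits=0x0 at bit 24: 0xb6000000
id (6b) val=22 bits=0x16 at bit 18: 0xb6580000
kind (2b) val=2 bits=0x2 at bit 16: 0xb65a0000
bank (13b) val=6825 bits=0x1aa9 at bit 3: 0xb65ad548
addr_hi (3b) val=-2 bits=0x6 at bit 0: 0xb65ad54e
word = 0xb65ad54e → big-endian bytes:
  [0]=0xb6  [1]=0x5a  [2]=0xd5  [3]=0x4e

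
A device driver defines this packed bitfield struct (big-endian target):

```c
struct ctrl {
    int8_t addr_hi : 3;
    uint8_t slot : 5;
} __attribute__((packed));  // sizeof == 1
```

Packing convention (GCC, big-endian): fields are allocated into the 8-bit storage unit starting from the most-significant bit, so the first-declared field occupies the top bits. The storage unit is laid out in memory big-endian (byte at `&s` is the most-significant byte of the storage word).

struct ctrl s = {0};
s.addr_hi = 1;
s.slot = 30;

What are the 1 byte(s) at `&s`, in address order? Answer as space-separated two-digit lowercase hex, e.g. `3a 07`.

addr_hi (3b) val=1 bits=0x1 at bit 5: 0x20
slot (5b) val=30 bits=0x1e at bit 0: 0x3e
word = 0x3e → big-endian bytes:
  [0]=0x3e

3e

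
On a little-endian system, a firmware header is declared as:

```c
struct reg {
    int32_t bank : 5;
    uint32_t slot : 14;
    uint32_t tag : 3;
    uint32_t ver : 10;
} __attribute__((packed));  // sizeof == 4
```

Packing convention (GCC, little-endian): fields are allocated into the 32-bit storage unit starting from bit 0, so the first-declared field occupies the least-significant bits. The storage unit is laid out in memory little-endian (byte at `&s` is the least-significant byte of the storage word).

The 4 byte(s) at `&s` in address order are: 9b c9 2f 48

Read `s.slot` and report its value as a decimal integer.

[0]=0x9b [1]=0xc9 [2]=0x2f [3]=0x48 (little-endian) → word 0x482fc99b
bank:5 @ bit 0 → (0x482fc99b>>0)&0x1f = 0x1b
slot:14 @ bit 5 → (0x482fc99b>>5)&0x3fff = 0x3e4c  ←
tag:3 @ bit 19 → (0x482fc99b>>19)&0x7 = 0x5
ver:10 @ bit 22 → (0x482fc99b>>22)&0x3ff = 0x120

15948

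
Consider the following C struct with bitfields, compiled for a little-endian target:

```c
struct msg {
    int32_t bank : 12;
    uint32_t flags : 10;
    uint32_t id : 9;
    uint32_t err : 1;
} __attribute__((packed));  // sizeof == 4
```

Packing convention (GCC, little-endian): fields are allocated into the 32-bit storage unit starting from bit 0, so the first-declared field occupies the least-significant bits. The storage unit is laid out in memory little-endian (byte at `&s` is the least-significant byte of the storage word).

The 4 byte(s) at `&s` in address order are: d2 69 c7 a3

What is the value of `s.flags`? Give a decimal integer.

[0]=0xd2 [1]=0x69 [2]=0xc7 [3]=0xa3 (little-endian) → word 0xa3c769d2
bank [0+:12] = (word>>0) & 0xfff = 2514
flags [12+:10] = (word>>12) & 0x3ff = 118  ←
id [22+:9] = (word>>22) & 0x1ff = 143
err [31+:1] = (word>>31) & 0x1 = 1

118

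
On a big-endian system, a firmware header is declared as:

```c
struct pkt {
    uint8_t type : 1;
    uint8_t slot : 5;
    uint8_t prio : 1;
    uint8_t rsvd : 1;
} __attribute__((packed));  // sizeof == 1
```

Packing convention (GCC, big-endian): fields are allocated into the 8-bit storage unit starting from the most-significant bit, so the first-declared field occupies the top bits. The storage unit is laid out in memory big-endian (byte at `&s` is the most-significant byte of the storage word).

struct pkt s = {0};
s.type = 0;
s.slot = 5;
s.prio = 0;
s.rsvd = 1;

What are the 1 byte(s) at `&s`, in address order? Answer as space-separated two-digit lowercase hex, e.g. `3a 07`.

[7+:1] type=0 & 0x1 = 0x0; word=0x00
[2+:5] slot=5 & 0x1f = 0x5; word=0x14
[1+:1] prio=0 & 0x1 = 0x0; word=0x14
[0+:1] rsvd=1 & 0x1 = 0x1; word=0x15
word = 0x15 → big-endian bytes:
  [0]=0x15

15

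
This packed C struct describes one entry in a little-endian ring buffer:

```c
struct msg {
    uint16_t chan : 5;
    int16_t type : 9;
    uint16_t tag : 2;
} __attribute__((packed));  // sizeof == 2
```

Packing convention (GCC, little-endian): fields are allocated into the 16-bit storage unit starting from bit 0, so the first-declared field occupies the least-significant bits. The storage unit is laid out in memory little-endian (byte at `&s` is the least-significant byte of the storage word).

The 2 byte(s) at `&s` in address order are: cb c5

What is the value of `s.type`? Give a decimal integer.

[0]=0xcb [1]=0xc5 (little-endian) → word 0xc5cb
chan [0+:5] = (word>>0) & 0x1f = 11
type [5+:9] = (word>>5) & 0x1ff = 46  ←
tag [14+:2] = (word>>14) & 0x3 = 3
type signed 9b, MSB=0: value = 46

46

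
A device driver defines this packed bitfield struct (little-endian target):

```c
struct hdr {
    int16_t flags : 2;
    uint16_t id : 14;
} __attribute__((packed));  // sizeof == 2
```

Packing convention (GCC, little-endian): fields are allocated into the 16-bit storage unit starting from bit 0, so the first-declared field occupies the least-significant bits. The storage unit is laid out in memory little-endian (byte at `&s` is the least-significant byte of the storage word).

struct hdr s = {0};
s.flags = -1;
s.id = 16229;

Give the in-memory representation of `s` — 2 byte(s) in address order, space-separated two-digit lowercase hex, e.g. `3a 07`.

97 fd

flags (2b) val=-1 bits=0x3 at bit 0: 0x0003
id (14b) val=16229 bits=0x3f65 at bit 2: 0xfd97
word = 0xfd97 → little-endian bytes:
  [0]=0x97  [1]=0xfd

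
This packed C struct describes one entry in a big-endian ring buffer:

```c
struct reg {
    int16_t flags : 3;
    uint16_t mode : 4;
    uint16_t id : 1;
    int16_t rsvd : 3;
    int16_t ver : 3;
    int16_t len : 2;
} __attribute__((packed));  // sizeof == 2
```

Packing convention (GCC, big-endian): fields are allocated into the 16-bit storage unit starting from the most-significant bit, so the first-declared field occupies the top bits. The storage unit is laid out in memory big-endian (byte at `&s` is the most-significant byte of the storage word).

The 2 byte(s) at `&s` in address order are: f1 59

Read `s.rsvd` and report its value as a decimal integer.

[0]=0xf1 [1]=0x59 (big-endian) → word 0xf159
flags [13+:3] = (word>>13) & 0x7 = 7
mode [9+:4] = (word>>9) & 0xf = 8
id [8+:1] = (word>>8) & 0x1 = 1
rsvd [5+:3] = (word>>5) & 0x7 = 2  ←
ver [2+:3] = (word>>2) & 0x7 = 6
len [0+:2] = (word>>0) & 0x3 = 1
rsvd signed 3b, MSB=0: value = 2

2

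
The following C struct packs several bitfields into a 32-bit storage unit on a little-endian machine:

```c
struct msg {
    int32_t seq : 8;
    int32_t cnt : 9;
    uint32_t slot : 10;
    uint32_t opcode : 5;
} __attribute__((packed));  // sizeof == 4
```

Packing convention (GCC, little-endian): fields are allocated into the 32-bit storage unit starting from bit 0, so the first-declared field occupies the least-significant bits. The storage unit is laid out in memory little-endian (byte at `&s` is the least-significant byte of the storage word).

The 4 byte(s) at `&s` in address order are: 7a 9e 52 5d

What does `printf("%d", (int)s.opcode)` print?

[0]=0x7a [1]=0x9e [2]=0x52 [3]=0x5d (little-endian) → word 0x5d529e7a
seq:8 @ bit 0 → (0x5d529e7a>>0)&0xff = 0x7a
cnt:9 @ bit 8 → (0x5d529e7a>>8)&0x1ff = 0x9e
slot:10 @ bit 17 → (0x5d529e7a>>17)&0x3ff = 0x2a9
opcode:5 @ bit 27 → (0x5d529e7a>>27)&0x1f = 0xb  ←

11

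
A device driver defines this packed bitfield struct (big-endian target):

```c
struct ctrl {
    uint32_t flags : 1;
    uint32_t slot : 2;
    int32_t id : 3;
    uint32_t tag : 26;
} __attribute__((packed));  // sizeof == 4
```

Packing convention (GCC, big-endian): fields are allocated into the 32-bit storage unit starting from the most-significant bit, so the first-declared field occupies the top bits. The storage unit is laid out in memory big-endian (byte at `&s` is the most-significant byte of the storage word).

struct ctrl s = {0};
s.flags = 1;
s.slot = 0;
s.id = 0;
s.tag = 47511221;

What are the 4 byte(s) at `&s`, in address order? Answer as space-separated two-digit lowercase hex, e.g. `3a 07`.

flags (1b) val=1 bits=0x1 at bit 31: 0x80000000
slot (2b) val=0 bits=0x0 at bit 29: 0x80000000
id (3b) val=0 bits=0x0 at bit 26: 0x80000000
tag (26b) val=47511221 bits=0x2d4f6b5 at bit 0: 0x82d4f6b5
word = 0x82d4f6b5 → big-endian bytes:
  [0]=0x82  [1]=0xd4  [2]=0xf6  [3]=0xb5

82 d4 f6 b5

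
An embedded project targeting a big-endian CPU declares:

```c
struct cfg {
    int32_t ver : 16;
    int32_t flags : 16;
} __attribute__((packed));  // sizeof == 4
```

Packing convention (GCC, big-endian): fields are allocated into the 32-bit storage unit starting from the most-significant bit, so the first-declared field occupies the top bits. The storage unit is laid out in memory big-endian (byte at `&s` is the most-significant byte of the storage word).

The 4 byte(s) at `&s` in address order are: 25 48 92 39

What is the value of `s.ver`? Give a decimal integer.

[0]=0x25 [1]=0x48 [2]=0x92 [3]=0x39 (big-endian) → word 0x25489239
ver [16+:16] = (word>>16) & 0xffff = 9544  ←
flags [0+:16] = (word>>0) & 0xffff = 37433
ver signed 16b, MSB=0: value = 9544

9544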